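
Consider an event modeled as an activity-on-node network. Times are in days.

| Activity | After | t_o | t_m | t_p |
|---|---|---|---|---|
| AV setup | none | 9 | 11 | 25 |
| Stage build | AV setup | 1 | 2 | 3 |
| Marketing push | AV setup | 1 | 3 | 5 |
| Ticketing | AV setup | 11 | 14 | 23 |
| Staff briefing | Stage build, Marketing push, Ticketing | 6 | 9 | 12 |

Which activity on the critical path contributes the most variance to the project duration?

AV setup

te_AV setup = (9 + 4·11 + 25)/6 = 78/6 = 13; σ²_AV setup = ((25−9)/6)² = 7.111
te_Stage build = (1 + 4·2 + 3)/6 = 12/6 = 2; σ²_Stage build = ((3−1)/6)² = 0.111
te_Marketing push = (1 + 4·3 + 5)/6 = 18/6 = 3; σ²_Marketing push = ((5−1)/6)² = 0.444
te_Ticketing = (11 + 4·14 + 23)/6 = 90/6 = 15; σ²_Ticketing = ((23−11)/6)² = 4.000
te_Staff briefing = (6 + 4·9 + 12)/6 = 54/6 = 9; σ²_Staff briefing = ((12−6)/6)² = 1.000

Forward pass:
ES_AV setup = 0; EF_AV setup = 13
ES_Stage build = 13; EF_Stage build = 13+2 = 15
ES_Marketing push = 13; EF_Marketing push = 13+3 = 16
ES_Ticketing = 13; EF_Ticketing = 13+15 = 28
ES_Staff briefing = max(EF_Stage build=15, EF_Marketing push=16, EF_Ticketing=28) = 28; EF_Staff briefing = 28+9 = 37
Expected project duration μ = 37 days. Critical path: AV setup → Ticketing → Staff briefing.

Variances on critical path: σ²_AV setup=7.111, σ²_Ticketing=4.000, σ²_Staff briefing=1.000.
Largest is σ²_AV setup = 7.111.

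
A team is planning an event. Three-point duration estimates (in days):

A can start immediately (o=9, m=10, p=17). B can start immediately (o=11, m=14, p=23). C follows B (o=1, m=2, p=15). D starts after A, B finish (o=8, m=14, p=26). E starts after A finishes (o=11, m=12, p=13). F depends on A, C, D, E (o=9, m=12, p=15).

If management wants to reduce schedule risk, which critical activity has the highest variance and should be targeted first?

D

te_A = (9 + 4·10 + 17)/6 = 66/6 = 11; σ²_A = ((17−9)/6)² = 1.778
te_B = (11 + 4·14 + 23)/6 = 90/6 = 15; σ²_B = ((23−11)/6)² = 4.000
te_C = (1 + 4·2 + 15)/6 = 24/6 = 4; σ²_C = ((15−1)/6)² = 5.444
te_D = (8 + 4·14 + 26)/6 = 90/6 = 15; σ²_D = ((26−8)/6)² = 9.000
te_E = (11 + 4·12 + 13)/6 = 72/6 = 12; σ²_E = ((13−11)/6)² = 0.111
te_F = (9 + 4·12 + 15)/6 = 72/6 = 12; σ²_F = ((15−9)/6)² = 1.000

Forward pass:
ES_A = 0; EF_A = 11
ES_B = 0; EF_B = 15
ES_C = 15; EF_C = 15+4 = 19
ES_D = max(EF_A=11, EF_B=15) = 15; EF_D = 15+15 = 30
ES_E = 11; EF_E = 11+12 = 23
ES_F = max(EF_A=11, EF_C=19, EF_D=30, EF_E=23) = 30; EF_F = 30+12 = 42
Expected project duration μ = 42 days. Critical path: B → D → F.

Variances on critical path: σ²_B=4.000, σ²_D=9.000, σ²_F=1.000.
Largest is σ²_D = 9.000.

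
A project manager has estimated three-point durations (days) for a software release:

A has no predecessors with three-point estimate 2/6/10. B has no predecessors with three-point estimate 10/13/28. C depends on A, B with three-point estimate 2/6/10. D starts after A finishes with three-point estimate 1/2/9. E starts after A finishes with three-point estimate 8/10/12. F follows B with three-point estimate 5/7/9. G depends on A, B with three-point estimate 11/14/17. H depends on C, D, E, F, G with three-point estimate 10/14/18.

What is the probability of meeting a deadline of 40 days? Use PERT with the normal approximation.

te_A = (2 + 4·6 + 10)/6 = 36/6 = 6; σ²_A = ((10−2)/6)² = 1.778
te_B = (10 + 4·13 + 28)/6 = 90/6 = 15; σ²_B = ((28−10)/6)² = 9.000
te_C = (2 + 4·6 + 10)/6 = 36/6 = 6; σ²_C = ((10−2)/6)² = 1.778
te_D = (1 + 4·2 + 9)/6 = 18/6 = 3; σ²_D = ((9−1)/6)² = 1.778
te_E = (8 + 4·10 + 12)/6 = 60/6 = 10; σ²_E = ((12−8)/6)² = 0.444
te_F = (5 + 4·7 + 9)/6 = 42/6 = 7; σ²_F = ((9−5)/6)² = 0.444
te_G = (11 + 4·14 + 17)/6 = 84/6 = 14; σ²_G = ((17−11)/6)² = 1.000
te_H = (10 + 4·14 + 18)/6 = 84/6 = 14; σ²_H = ((18−10)/6)² = 1.778

Forward pass:
ES_A = 0; EF_A = 6
ES_B = 0; EF_B = 15
ES_C = max(EF_A=6, EF_B=15) = 15; EF_C = 15+6 = 21
ES_D = 6; EF_D = 6+3 = 9
ES_E = 6; EF_E = 6+10 = 16
ES_F = 15; EF_F = 15+7 = 22
ES_G = max(EF_A=6, EF_B=15) = 15; EF_G = 15+14 = 29
ES_H = max(EF_C=21, EF_D=9, EF_E=16, EF_F=22, EF_G=29) = 29; EF_H = 29+14 = 43
Expected project duration μ = 43 days. Critical path: B → G → H.

Variance along critical path = 9.000 + 1.000 + 1.778 = 11.778; σ = √11.778 = 3.432 days.
Z = (40 − 43) / 3.432 = -0.874
P(T ≤ 40) = Φ(-0.874) ≈ 0.191

0.191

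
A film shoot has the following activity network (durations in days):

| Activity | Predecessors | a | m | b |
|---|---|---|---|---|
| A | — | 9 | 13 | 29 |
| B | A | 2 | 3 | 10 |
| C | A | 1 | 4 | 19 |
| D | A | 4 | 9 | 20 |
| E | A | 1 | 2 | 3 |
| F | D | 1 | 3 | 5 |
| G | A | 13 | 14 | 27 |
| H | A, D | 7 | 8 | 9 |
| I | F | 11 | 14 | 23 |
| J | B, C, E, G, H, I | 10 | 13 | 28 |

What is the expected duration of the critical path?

te_A = (9 + 4·13 + 29)/6 = 90/6 = 15
te_B = (2 + 4·3 + 10)/6 = 24/6 = 4
te_C = (1 + 4·4 + 19)/6 = 36/6 = 6
te_D = (4 + 4·9 + 20)/6 = 60/6 = 10
te_E = (1 + 4·2 + 3)/6 = 12/6 = 2
te_F = (1 + 4·3 + 5)/6 = 18/6 = 3
te_G = (13 + 4·14 + 27)/6 = 96/6 = 16
te_H = (7 + 4·8 + 9)/6 = 48/6 = 8
te_I = (11 + 4·14 + 23)/6 = 90/6 = 15
te_J = (10 + 4·13 + 28)/6 = 90/6 = 15

Forward pass:
ES_A = 0; EF_A = 15
ES_B = 15; EF_B = 15+4 = 19
ES_C = 15; EF_C = 15+6 = 21
ES_D = 15; EF_D = 15+10 = 25
ES_E = 15; EF_E = 15+2 = 17
ES_F = 25; EF_F = 25+3 = 28
ES_G = 15; EF_G = 15+16 = 31
ES_H = max(EF_A=15, EF_D=25) = 25; EF_H = 25+8 = 33
ES_I = 28; EF_I = 28+15 = 43
ES_J = max(EF_B=19, EF_C=21, EF_E=17, EF_G=31, EF_H=33, EF_I=43) = 43; EF_J = 43+15 = 58
Expected project duration μ = 58 days. Critical path: A → D → F → I → J.

58 days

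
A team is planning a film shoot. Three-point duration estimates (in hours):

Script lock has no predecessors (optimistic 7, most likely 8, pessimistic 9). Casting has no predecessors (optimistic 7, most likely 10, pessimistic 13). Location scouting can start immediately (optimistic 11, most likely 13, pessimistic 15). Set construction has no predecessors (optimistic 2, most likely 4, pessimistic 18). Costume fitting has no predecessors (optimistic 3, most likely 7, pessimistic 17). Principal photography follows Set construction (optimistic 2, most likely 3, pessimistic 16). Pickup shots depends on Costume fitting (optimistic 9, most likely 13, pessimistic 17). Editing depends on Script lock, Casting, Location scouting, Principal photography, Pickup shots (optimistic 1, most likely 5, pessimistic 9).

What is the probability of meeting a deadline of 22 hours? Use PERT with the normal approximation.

te_Script lock = (7 + 4·8 + 9)/6 = 48/6 = 8; σ²_Script lock = ((9−7)/6)² = 0.111
te_Casting = (7 + 4·10 + 13)/6 = 60/6 = 10; σ²_Casting = ((13−7)/6)² = 1.000
te_Location scouting = (11 + 4·13 + 15)/6 = 78/6 = 13; σ²_Location scouting = ((15−11)/6)² = 0.444
te_Set construction = (2 + 4·4 + 18)/6 = 36/6 = 6; σ²_Set construction = ((18−2)/6)² = 7.111
te_Costume fitting = (3 + 4·7 + 17)/6 = 48/6 = 8; σ²_Costume fitting = ((17−3)/6)² = 5.444
te_Principal photography = (2 + 4·3 + 16)/6 = 30/6 = 5; σ²_Principal photography = ((16−2)/6)² = 5.444
te_Pickup shots = (9 + 4·13 + 17)/6 = 78/6 = 13; σ²_Pickup shots = ((17−9)/6)² = 1.778
te_Editing = (1 + 4·5 + 9)/6 = 30/6 = 5; σ²_Editing = ((9−1)/6)² = 1.778

Forward pass:
ES_Script lock = 0; EF_Script lock = 8
ES_Casting = 0; EF_Casting = 10
ES_Location scouting = 0; EF_Location scouting = 13
ES_Set construction = 0; EF_Set construction = 6
ES_Costume fitting = 0; EF_Costume fitting = 8
ES_Principal photography = 6; EF_Principal photography = 6+5 = 11
ES_Pickup shots = 8; EF_Pickup shots = 8+13 = 21
ES_Editing = max(EF_Script lock=8, EF_Casting=10, EF_Location scouting=13, EF_Principal photography=11, EF_Pickup shots=21) = 21; EF_Editing = 21+5 = 26
Expected project duration μ = 26 hours. Critical path: Costume fitting → Pickup shots → Editing.

Variance along critical path = 5.444 + 1.778 + 1.778 = 9.000; σ = √9.000 = 3.000 hours.
Z = (22 − 26) / 3.000 = -1.333
P(T ≤ 22) = Φ(-1.333) ≈ 0.091

0.091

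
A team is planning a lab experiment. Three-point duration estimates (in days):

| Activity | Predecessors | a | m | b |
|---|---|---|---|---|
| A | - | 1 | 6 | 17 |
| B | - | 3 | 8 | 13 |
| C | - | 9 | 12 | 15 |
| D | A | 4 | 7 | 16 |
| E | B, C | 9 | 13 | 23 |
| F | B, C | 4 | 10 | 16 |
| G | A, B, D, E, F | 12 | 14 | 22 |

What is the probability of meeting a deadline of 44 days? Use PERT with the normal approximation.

0.838

te_A = (1 + 4·6 + 17)/6 = 42/6 = 7; σ²_A = ((17−1)/6)² = 7.111
te_B = (3 + 4·8 + 13)/6 = 48/6 = 8; σ²_B = ((13−3)/6)² = 2.778
te_C = (9 + 4·12 + 15)/6 = 72/6 = 12; σ²_C = ((15−9)/6)² = 1.000
te_D = (4 + 4·7 + 16)/6 = 48/6 = 8; σ²_D = ((16−4)/6)² = 4.000
te_E = (9 + 4·13 + 23)/6 = 84/6 = 14; σ²_E = ((23−9)/6)² = 5.444
te_F = (4 + 4·10 + 16)/6 = 60/6 = 10; σ²_F = ((16−4)/6)² = 4.000
te_G = (12 + 4·14 + 22)/6 = 90/6 = 15; σ²_G = ((22−12)/6)² = 2.778

Forward pass:
ES_A = 0; EF_A = 7
ES_B = 0; EF_B = 8
ES_C = 0; EF_C = 12
ES_D = 7; EF_D = 7+8 = 15
ES_E = max(EF_B=8, EF_C=12) = 12; EF_E = 12+14 = 26
ES_F = max(EF_B=8, EF_C=12) = 12; EF_F = 12+10 = 22
ES_G = max(EF_A=7, EF_B=8, EF_D=15, EF_E=26, EF_F=22) = 26; EF_G = 26+15 = 41
Expected project duration μ = 41 days. Critical path: C → E → G.

Variance along critical path = 1.000 + 5.444 + 2.778 = 9.222; σ = √9.222 = 3.037 days.
Z = (44 − 41) / 3.037 = 0.988
P(T ≤ 44) = Φ(0.988) ≈ 0.838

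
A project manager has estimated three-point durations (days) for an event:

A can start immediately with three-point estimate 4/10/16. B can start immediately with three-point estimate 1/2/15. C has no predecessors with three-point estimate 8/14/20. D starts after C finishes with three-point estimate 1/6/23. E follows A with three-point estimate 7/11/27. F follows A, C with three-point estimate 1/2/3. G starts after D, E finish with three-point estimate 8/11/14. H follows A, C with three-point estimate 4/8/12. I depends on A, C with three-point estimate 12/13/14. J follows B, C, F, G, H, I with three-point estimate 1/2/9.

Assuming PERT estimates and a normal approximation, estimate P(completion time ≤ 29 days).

0.029

te_A = (4 + 4·10 + 16)/6 = 60/6 = 10; σ²_A = ((16−4)/6)² = 4.000
te_B = (1 + 4·2 + 15)/6 = 24/6 = 4; σ²_B = ((15−1)/6)² = 5.444
te_C = (8 + 4·14 + 20)/6 = 84/6 = 14; σ²_C = ((20−8)/6)² = 4.000
te_D = (1 + 4·6 + 23)/6 = 48/6 = 8; σ²_D = ((23−1)/6)² = 13.444
te_E = (7 + 4·11 + 27)/6 = 78/6 = 13; σ²_E = ((27−7)/6)² = 11.111
te_F = (1 + 4·2 + 3)/6 = 12/6 = 2; σ²_F = ((3−1)/6)² = 0.111
te_G = (8 + 4·11 + 14)/6 = 66/6 = 11; σ²_G = ((14−8)/6)² = 1.000
te_H = (4 + 4·8 + 12)/6 = 48/6 = 8; σ²_H = ((12−4)/6)² = 1.778
te_I = (12 + 4·13 + 14)/6 = 78/6 = 13; σ²_I = ((14−12)/6)² = 0.111
te_J = (1 + 4·2 + 9)/6 = 18/6 = 3; σ²_J = ((9−1)/6)² = 1.778

Forward pass:
ES_A = 0; EF_A = 10
ES_B = 0; EF_B = 4
ES_C = 0; EF_C = 14
ES_D = 14; EF_D = 14+8 = 22
ES_E = 10; EF_E = 10+13 = 23
ES_F = max(EF_A=10, EF_C=14) = 14; EF_F = 14+2 = 16
ES_G = max(EF_D=22, EF_E=23) = 23; EF_G = 23+11 = 34
ES_H = max(EF_A=10, EF_C=14) = 14; EF_H = 14+8 = 22
ES_I = max(EF_A=10, EF_C=14) = 14; EF_I = 14+13 = 27
ES_J = max(EF_B=4, EF_C=14, EF_F=16, EF_G=34, EF_H=22, EF_I=27) = 34; EF_J = 34+3 = 37
Expected project duration μ = 37 days. Critical path: A → E → G → J.

Variance along critical path = 4.000 + 11.111 + 1.000 + 1.778 = 17.889; σ = √17.889 = 4.230 days.
Z = (29 − 37) / 4.230 = -1.891
P(T ≤ 29) = Φ(-1.891) ≈ 0.029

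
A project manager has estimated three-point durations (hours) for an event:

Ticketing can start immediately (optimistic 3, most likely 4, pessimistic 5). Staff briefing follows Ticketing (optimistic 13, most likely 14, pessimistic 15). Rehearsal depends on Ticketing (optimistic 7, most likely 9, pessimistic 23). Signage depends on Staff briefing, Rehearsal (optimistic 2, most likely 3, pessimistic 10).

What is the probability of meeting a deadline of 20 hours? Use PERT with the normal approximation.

te_Ticketing = (3 + 4·4 + 5)/6 = 24/6 = 4; σ²_Ticketing = ((5−3)/6)² = 0.111
te_Staff briefing = (13 + 4·14 + 15)/6 = 84/6 = 14; σ²_Staff briefing = ((15−13)/6)² = 0.111
te_Rehearsal = (7 + 4·9 + 23)/6 = 66/6 = 11; σ²_Rehearsal = ((23−7)/6)² = 7.111
te_Signage = (2 + 4·3 + 10)/6 = 24/6 = 4; σ²_Signage = ((10−2)/6)² = 1.778

Forward pass:
ES_Ticketing = 0; EF_Ticketing = 4
ES_Staff briefing = 4; EF_Staff briefing = 4+14 = 18
ES_Rehearsal = 4; EF_Rehearsal = 4+11 = 15
ES_Signage = max(EF_Staff briefing=18, EF_Rehearsal=15) = 18; EF_Signage = 18+4 = 22
Expected project duration μ = 22 hours. Critical path: Ticketing → Staff briefing → Signage.

Variance along critical path = 0.111 + 0.111 + 1.778 = 2.000; σ = √2.000 = 1.414 hours.
Z = (20 − 22) / 1.414 = -1.414
P(T ≤ 20) = Φ(-1.414) ≈ 0.079

0.079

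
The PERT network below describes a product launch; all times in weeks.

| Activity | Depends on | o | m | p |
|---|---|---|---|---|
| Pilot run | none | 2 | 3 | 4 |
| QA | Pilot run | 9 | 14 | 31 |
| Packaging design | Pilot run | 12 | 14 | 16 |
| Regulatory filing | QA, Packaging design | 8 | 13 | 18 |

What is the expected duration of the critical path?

te_Pilot run = (2 + 4·3 + 4)/6 = 18/6 = 3
te_QA = (9 + 4·14 + 31)/6 = 96/6 = 16
te_Packaging design = (12 + 4·14 + 16)/6 = 84/6 = 14
te_Regulatory filing = (8 + 4·13 + 18)/6 = 78/6 = 13

Forward pass:
ES_Pilot run = 0; EF_Pilot run = 3
ES_QA = 3; EF_QA = 3+16 = 19
ES_Packaging design = 3; EF_Packaging design = 3+14 = 17
ES_Regulatory filing = max(EF_QA=19, EF_Packaging design=17) = 19; EF_Regulatory filing = 19+13 = 32
Expected project duration μ = 32 weeks. Critical path: Pilot run → QA → Regulatory filing.

32 weeks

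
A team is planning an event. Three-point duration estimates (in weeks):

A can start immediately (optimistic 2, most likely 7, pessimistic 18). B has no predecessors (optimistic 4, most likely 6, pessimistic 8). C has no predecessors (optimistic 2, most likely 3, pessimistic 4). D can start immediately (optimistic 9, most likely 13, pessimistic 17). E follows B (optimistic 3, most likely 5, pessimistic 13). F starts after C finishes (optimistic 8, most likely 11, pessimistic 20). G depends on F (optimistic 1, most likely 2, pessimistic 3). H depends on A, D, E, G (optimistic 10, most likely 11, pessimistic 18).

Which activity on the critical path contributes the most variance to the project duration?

F

te_A = (2 + 4·7 + 18)/6 = 48/6 = 8; σ²_A = ((18−2)/6)² = 7.111
te_B = (4 + 4·6 + 8)/6 = 36/6 = 6; σ²_B = ((8−4)/6)² = 0.444
te_C = (2 + 4·3 + 4)/6 = 18/6 = 3; σ²_C = ((4−2)/6)² = 0.111
te_D = (9 + 4·13 + 17)/6 = 78/6 = 13; σ²_D = ((17−9)/6)² = 1.778
te_E = (3 + 4·5 + 13)/6 = 36/6 = 6; σ²_E = ((13−3)/6)² = 2.778
te_F = (8 + 4·11 + 20)/6 = 72/6 = 12; σ²_F = ((20−8)/6)² = 4.000
te_G = (1 + 4·2 + 3)/6 = 12/6 = 2; σ²_G = ((3−1)/6)² = 0.111
te_H = (10 + 4·11 + 18)/6 = 72/6 = 12; σ²_H = ((18−10)/6)² = 1.778

Forward pass:
ES_A = 0; EF_A = 8
ES_B = 0; EF_B = 6
ES_C = 0; EF_C = 3
ES_D = 0; EF_D = 13
ES_E = 6; EF_E = 6+6 = 12
ES_F = 3; EF_F = 3+12 = 15
ES_G = 15; EF_G = 15+2 = 17
ES_H = max(EF_A=8, EF_D=13, EF_E=12, EF_G=17) = 17; EF_H = 17+12 = 29
Expected project duration μ = 29 weeks. Critical path: C → F → G → H.

Variances on critical path: σ²_C=0.111, σ²_F=4.000, σ²_G=0.111, σ²_H=1.778.
Largest is σ²_F = 4.000.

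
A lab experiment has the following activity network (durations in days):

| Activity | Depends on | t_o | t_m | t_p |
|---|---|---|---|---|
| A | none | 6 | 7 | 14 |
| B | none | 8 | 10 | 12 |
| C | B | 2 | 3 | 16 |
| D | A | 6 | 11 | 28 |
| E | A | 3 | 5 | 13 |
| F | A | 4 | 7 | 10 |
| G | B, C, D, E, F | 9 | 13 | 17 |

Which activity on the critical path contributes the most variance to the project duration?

D

te_A = (6 + 4·7 + 14)/6 = 48/6 = 8; σ²_A = ((14−6)/6)² = 1.778
te_B = (8 + 4·10 + 12)/6 = 60/6 = 10; σ²_B = ((12−8)/6)² = 0.444
te_C = (2 + 4·3 + 16)/6 = 30/6 = 5; σ²_C = ((16−2)/6)² = 5.444
te_D = (6 + 4·11 + 28)/6 = 78/6 = 13; σ²_D = ((28−6)/6)² = 13.444
te_E = (3 + 4·5 + 13)/6 = 36/6 = 6; σ²_E = ((13−3)/6)² = 2.778
te_F = (4 + 4·7 + 10)/6 = 42/6 = 7; σ²_F = ((10−4)/6)² = 1.000
te_G = (9 + 4·13 + 17)/6 = 78/6 = 13; σ²_G = ((17−9)/6)² = 1.778

Forward pass:
ES_A = 0; EF_A = 8
ES_B = 0; EF_B = 10
ES_C = 10; EF_C = 10+5 = 15
ES_D = 8; EF_D = 8+13 = 21
ES_E = 8; EF_E = 8+6 = 14
ES_F = 8; EF_F = 8+7 = 15
ES_G = max(EF_B=10, EF_C=15, EF_D=21, EF_E=14, EF_F=15) = 21; EF_G = 21+13 = 34
Expected project duration μ = 34 days. Critical path: A → D → G.

Variances on critical path: σ²_A=1.778, σ²_D=13.444, σ²_G=1.778.
Largest is σ²_D = 13.444.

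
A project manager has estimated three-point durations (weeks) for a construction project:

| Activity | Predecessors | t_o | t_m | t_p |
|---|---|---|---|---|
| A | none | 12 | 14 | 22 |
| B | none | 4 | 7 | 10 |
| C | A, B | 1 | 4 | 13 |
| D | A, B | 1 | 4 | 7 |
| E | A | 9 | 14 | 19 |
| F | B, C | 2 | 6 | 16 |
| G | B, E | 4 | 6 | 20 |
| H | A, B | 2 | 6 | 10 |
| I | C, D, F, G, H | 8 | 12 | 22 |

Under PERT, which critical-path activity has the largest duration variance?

te_A = (12 + 4·14 + 22)/6 = 90/6 = 15; σ²_A = ((22−12)/6)² = 2.778
te_B = (4 + 4·7 + 10)/6 = 42/6 = 7; σ²_B = ((10−4)/6)² = 1.000
te_C = (1 + 4·4 + 13)/6 = 30/6 = 5; σ²_C = ((13−1)/6)² = 4.000
te_D = (1 + 4·4 + 7)/6 = 24/6 = 4; σ²_D = ((7−1)/6)² = 1.000
te_E = (9 + 4·14 + 19)/6 = 84/6 = 14; σ²_E = ((19−9)/6)² = 2.778
te_F = (2 + 4·6 + 16)/6 = 42/6 = 7; σ²_F = ((16−2)/6)² = 5.444
te_G = (4 + 4·6 + 20)/6 = 48/6 = 8; σ²_G = ((20−4)/6)² = 7.111
te_H = (2 + 4·6 + 10)/6 = 36/6 = 6; σ²_H = ((10−2)/6)² = 1.778
te_I = (8 + 4·12 + 22)/6 = 78/6 = 13; σ²_I = ((22−8)/6)² = 5.444

Forward pass:
ES_A = 0; EF_A = 15
ES_B = 0; EF_B = 7
ES_C = max(EF_A=15, EF_B=7) = 15; EF_C = 15+5 = 20
ES_D = max(EF_A=15, EF_B=7) = 15; EF_D = 15+4 = 19
ES_E = 15; EF_E = 15+14 = 29
ES_F = max(EF_B=7, EF_C=20) = 20; EF_F = 20+7 = 27
ES_G = max(EF_B=7, EF_E=29) = 29; EF_G = 29+8 = 37
ES_H = max(EF_A=15, EF_B=7) = 15; EF_H = 15+6 = 21
ES_I = max(EF_C=20, EF_D=19, EF_F=27, EF_G=37, EF_H=21) = 37; EF_I = 37+13 = 50
Expected project duration μ = 50 weeks. Critical path: A → E → G → I.

Variances on critical path: σ²_A=2.778, σ²_E=2.778, σ²_G=7.111, σ²_I=5.444.
Largest is σ²_G = 7.111.

G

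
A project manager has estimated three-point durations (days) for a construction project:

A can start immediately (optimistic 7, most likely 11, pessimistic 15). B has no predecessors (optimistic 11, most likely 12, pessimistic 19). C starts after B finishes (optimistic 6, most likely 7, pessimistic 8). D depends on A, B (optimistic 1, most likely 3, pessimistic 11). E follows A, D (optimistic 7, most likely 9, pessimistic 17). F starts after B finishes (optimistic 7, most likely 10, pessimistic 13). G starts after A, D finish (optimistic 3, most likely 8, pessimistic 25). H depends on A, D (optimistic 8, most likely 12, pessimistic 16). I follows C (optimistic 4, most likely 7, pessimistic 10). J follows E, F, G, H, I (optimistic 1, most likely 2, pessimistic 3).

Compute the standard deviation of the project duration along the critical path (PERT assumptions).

te_A = (7 + 4·11 + 15)/6 = 66/6 = 11; σ²_A = ((15−7)/6)² = 1.778
te_B = (11 + 4·12 + 19)/6 = 78/6 = 13; σ²_B = ((19−11)/6)² = 1.778
te_C = (6 + 4·7 + 8)/6 = 42/6 = 7; σ²_C = ((8−6)/6)² = 0.111
te_D = (1 + 4·3 + 11)/6 = 24/6 = 4; σ²_D = ((11−1)/6)² = 2.778
te_E = (7 + 4·9 + 17)/6 = 60/6 = 10; σ²_E = ((17−7)/6)² = 2.778
te_F = (7 + 4·10 + 13)/6 = 60/6 = 10; σ²_F = ((13−7)/6)² = 1.000
te_G = (3 + 4·8 + 25)/6 = 60/6 = 10; σ²_G = ((25−3)/6)² = 13.444
te_H = (8 + 4·12 + 16)/6 = 72/6 = 12; σ²_H = ((16−8)/6)² = 1.778
te_I = (4 + 4·7 + 10)/6 = 42/6 = 7; σ²_I = ((10−4)/6)² = 1.000
te_J = (1 + 4·2 + 3)/6 = 12/6 = 2; σ²_J = ((3−1)/6)² = 0.111

Forward pass:
ES_A = 0; EF_A = 11
ES_B = 0; EF_B = 13
ES_C = 13; EF_C = 13+7 = 20
ES_D = max(EF_A=11, EF_B=13) = 13; EF_D = 13+4 = 17
ES_E = max(EF_A=11, EF_D=17) = 17; EF_E = 17+10 = 27
ES_F = 13; EF_F = 13+10 = 23
ES_G = max(EF_A=11, EF_D=17) = 17; EF_G = 17+10 = 27
ES_H = max(EF_A=11, EF_D=17) = 17; EF_H = 17+12 = 29
ES_I = 20; EF_I = 20+7 = 27
ES_J = max(EF_E=27, EF_F=23, EF_G=27, EF_H=29, EF_I=27) = 29; EF_J = 29+2 = 31
Expected project duration μ = 31 days. Critical path: B → D → H → J.

Variance along critical path = 1.778 + 2.778 + 1.778 + 0.111 = 6.444
σ = √6.444 = 2.539 days

2.54 days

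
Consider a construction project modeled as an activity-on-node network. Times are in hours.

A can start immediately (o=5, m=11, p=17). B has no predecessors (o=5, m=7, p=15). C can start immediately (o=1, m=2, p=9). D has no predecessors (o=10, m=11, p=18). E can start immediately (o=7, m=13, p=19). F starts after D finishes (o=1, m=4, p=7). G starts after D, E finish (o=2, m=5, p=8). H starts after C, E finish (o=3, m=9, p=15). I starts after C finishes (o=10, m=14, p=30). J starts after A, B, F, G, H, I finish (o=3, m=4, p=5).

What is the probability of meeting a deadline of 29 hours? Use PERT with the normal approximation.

te_A = (5 + 4·11 + 17)/6 = 66/6 = 11; σ²_A = ((17−5)/6)² = 4.000
te_B = (5 + 4·7 + 15)/6 = 48/6 = 8; σ²_B = ((15−5)/6)² = 2.778
te_C = (1 + 4·2 + 9)/6 = 18/6 = 3; σ²_C = ((9−1)/6)² = 1.778
te_D = (10 + 4·11 + 18)/6 = 72/6 = 12; σ²_D = ((18−10)/6)² = 1.778
te_E = (7 + 4·13 + 19)/6 = 78/6 = 13; σ²_E = ((19−7)/6)² = 4.000
te_F = (1 + 4·4 + 7)/6 = 24/6 = 4; σ²_F = ((7−1)/6)² = 1.000
te_G = (2 + 4·5 + 8)/6 = 30/6 = 5; σ²_G = ((8−2)/6)² = 1.000
te_H = (3 + 4·9 + 15)/6 = 54/6 = 9; σ²_H = ((15−3)/6)² = 4.000
te_I = (10 + 4·14 + 30)/6 = 96/6 = 16; σ²_I = ((30−10)/6)² = 11.111
te_J = (3 + 4·4 + 5)/6 = 24/6 = 4; σ²_J = ((5−3)/6)² = 0.111

Forward pass:
ES_A = 0; EF_A = 11
ES_B = 0; EF_B = 8
ES_C = 0; EF_C = 3
ES_D = 0; EF_D = 12
ES_E = 0; EF_E = 13
ES_F = 12; EF_F = 12+4 = 16
ES_G = max(EF_D=12, EF_E=13) = 13; EF_G = 13+5 = 18
ES_H = max(EF_C=3, EF_E=13) = 13; EF_H = 13+9 = 22
ES_I = 3; EF_I = 3+16 = 19
ES_J = max(EF_A=11, EF_B=8, EF_F=16, EF_G=18, EF_H=22, EF_I=19) = 22; EF_J = 22+4 = 26
Expected project duration μ = 26 hours. Critical path: E → H → J.

Variance along critical path = 4.000 + 4.000 + 0.111 = 8.111; σ = √8.111 = 2.848 hours.
Z = (29 − 26) / 2.848 = 1.053
P(T ≤ 29) = Φ(1.053) ≈ 0.854

0.854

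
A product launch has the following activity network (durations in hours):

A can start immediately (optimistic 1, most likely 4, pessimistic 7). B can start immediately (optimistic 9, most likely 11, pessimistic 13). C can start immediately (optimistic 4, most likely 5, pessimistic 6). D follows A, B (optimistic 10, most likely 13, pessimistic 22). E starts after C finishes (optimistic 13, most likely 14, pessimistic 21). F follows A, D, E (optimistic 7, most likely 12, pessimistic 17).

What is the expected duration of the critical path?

37 hours

te_A = (1 + 4·4 + 7)/6 = 24/6 = 4
te_B = (9 + 4·11 + 13)/6 = 66/6 = 11
te_C = (4 + 4·5 + 6)/6 = 30/6 = 5
te_D = (10 + 4·13 + 22)/6 = 84/6 = 14
te_E = (13 + 4·14 + 21)/6 = 90/6 = 15
te_F = (7 + 4·12 + 17)/6 = 72/6 = 12

Forward pass:
ES_A = 0; EF_A = 4
ES_B = 0; EF_B = 11
ES_C = 0; EF_C = 5
ES_D = max(EF_A=4, EF_B=11) = 11; EF_D = 11+14 = 25
ES_E = 5; EF_E = 5+15 = 20
ES_F = max(EF_A=4, EF_D=25, EF_E=20) = 25; EF_F = 25+12 = 37
Expected project duration μ = 37 hours. Critical path: B → D → F.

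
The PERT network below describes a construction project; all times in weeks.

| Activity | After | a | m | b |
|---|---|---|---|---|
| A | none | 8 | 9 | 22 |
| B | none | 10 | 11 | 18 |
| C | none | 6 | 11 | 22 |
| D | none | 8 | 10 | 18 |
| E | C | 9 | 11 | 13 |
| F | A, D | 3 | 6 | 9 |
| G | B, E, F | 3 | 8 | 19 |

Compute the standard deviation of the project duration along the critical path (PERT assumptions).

te_A = (8 + 4·9 + 22)/6 = 66/6 = 11; σ²_A = ((22−8)/6)² = 5.444
te_B = (10 + 4·11 + 18)/6 = 72/6 = 12; σ²_B = ((18−10)/6)² = 1.778
te_C = (6 + 4·11 + 22)/6 = 72/6 = 12; σ²_C = ((22−6)/6)² = 7.111
te_D = (8 + 4·10 + 18)/6 = 66/6 = 11; σ²_D = ((18−8)/6)² = 2.778
te_E = (9 + 4·11 + 13)/6 = 66/6 = 11; σ²_E = ((13−9)/6)² = 0.444
te_F = (3 + 4·6 + 9)/6 = 36/6 = 6; σ²_F = ((9−3)/6)² = 1.000
te_G = (3 + 4·8 + 19)/6 = 54/6 = 9; σ²_G = ((19−3)/6)² = 7.111

Forward pass:
ES_A = 0; EF_A = 11
ES_B = 0; EF_B = 12
ES_C = 0; EF_C = 12
ES_D = 0; EF_D = 11
ES_E = 12; EF_E = 12+11 = 23
ES_F = max(EF_A=11, EF_D=11) = 11; EF_F = 11+6 = 17
ES_G = max(EF_B=12, EF_E=23, EF_F=17) = 23; EF_G = 23+9 = 32
Expected project duration μ = 32 weeks. Critical path: C → E → G.

Variance along critical path = 7.111 + 0.444 + 7.111 = 14.667
σ = √14.667 = 3.830 weeks

3.83 weeks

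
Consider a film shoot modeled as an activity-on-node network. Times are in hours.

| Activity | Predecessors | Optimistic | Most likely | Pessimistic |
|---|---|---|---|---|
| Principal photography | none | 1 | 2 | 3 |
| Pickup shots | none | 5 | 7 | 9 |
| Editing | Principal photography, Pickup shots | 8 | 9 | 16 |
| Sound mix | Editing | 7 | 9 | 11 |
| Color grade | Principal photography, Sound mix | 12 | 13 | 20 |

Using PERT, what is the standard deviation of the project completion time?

2.11 hours

te_Principal photography = (1 + 4·2 + 3)/6 = 12/6 = 2; σ²_Principal photography = ((3−1)/6)² = 0.111
te_Pickup shots = (5 + 4·7 + 9)/6 = 42/6 = 7; σ²_Pickup shots = ((9−5)/6)² = 0.444
te_Editing = (8 + 4·9 + 16)/6 = 60/6 = 10; σ²_Editing = ((16−8)/6)² = 1.778
te_Sound mix = (7 + 4·9 + 11)/6 = 54/6 = 9; σ²_Sound mix = ((11−7)/6)² = 0.444
te_Color grade = (12 + 4·13 + 20)/6 = 84/6 = 14; σ²_Color grade = ((20−12)/6)² = 1.778

Forward pass:
ES_Principal photography = 0; EF_Principal photography = 2
ES_Pickup shots = 0; EF_Pickup shots = 7
ES_Editing = max(EF_Principal photography=2, EF_Pickup shots=7) = 7; EF_Editing = 7+10 = 17
ES_Sound mix = 17; EF_Sound mix = 17+9 = 26
ES_Color grade = max(EF_Principal photography=2, EF_Sound mix=26) = 26; EF_Color grade = 26+14 = 40
Expected project duration μ = 40 hours. Critical path: Pickup shots → Editing → Sound mix → Color grade.

Variance along critical path = 0.444 + 1.778 + 0.444 + 1.778 = 4.444
σ = √4.444 = 2.108 hours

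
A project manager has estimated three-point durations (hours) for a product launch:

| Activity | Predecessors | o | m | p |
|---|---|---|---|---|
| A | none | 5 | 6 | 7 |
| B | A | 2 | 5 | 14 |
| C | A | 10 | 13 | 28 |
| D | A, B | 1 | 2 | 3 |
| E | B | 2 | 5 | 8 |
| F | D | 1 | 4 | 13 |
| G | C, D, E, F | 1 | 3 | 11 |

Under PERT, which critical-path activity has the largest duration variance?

te_A = (5 + 4·6 + 7)/6 = 36/6 = 6; σ²_A = ((7−5)/6)² = 0.111
te_B = (2 + 4·5 + 14)/6 = 36/6 = 6; σ²_B = ((14−2)/6)² = 4.000
te_C = (10 + 4·13 + 28)/6 = 90/6 = 15; σ²_C = ((28−10)/6)² = 9.000
te_D = (1 + 4·2 + 3)/6 = 12/6 = 2; σ²_D = ((3−1)/6)² = 0.111
te_E = (2 + 4·5 + 8)/6 = 30/6 = 5; σ²_E = ((8−2)/6)² = 1.000
te_F = (1 + 4·4 + 13)/6 = 30/6 = 5; σ²_F = ((13−1)/6)² = 4.000
te_G = (1 + 4·3 + 11)/6 = 24/6 = 4; σ²_G = ((11−1)/6)² = 2.778

Forward pass:
ES_A = 0; EF_A = 6
ES_B = 6; EF_B = 6+6 = 12
ES_C = 6; EF_C = 6+15 = 21
ES_D = max(EF_A=6, EF_B=12) = 12; EF_D = 12+2 = 14
ES_E = 12; EF_E = 12+5 = 17
ES_F = 14; EF_F = 14+5 = 19
ES_G = max(EF_C=21, EF_D=14, EF_E=17, EF_F=19) = 21; EF_G = 21+4 = 25
Expected project duration μ = 25 hours. Critical path: A → C → G.

Variances on critical path: σ²_A=0.111, σ²_C=9.000, σ²_G=2.778.
Largest is σ²_C = 9.000.

C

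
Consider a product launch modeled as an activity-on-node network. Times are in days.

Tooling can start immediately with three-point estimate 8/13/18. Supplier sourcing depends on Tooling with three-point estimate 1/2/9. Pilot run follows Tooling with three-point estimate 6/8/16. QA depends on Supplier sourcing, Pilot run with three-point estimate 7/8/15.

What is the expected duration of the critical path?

31 days

te_Tooling = (8 + 4·13 + 18)/6 = 78/6 = 13
te_Supplier sourcing = (1 + 4·2 + 9)/6 = 18/6 = 3
te_Pilot run = (6 + 4·8 + 16)/6 = 54/6 = 9
te_QA = (7 + 4·8 + 15)/6 = 54/6 = 9

Forward pass:
ES_Tooling = 0; EF_Tooling = 13
ES_Supplier sourcing = 13; EF_Supplier sourcing = 13+3 = 16
ES_Pilot run = 13; EF_Pilot run = 13+9 = 22
ES_QA = max(EF_Supplier sourcing=16, EF_Pilot run=22) = 22; EF_QA = 22+9 = 31
Expected project duration μ = 31 days. Critical path: Tooling → Pilot run → QA.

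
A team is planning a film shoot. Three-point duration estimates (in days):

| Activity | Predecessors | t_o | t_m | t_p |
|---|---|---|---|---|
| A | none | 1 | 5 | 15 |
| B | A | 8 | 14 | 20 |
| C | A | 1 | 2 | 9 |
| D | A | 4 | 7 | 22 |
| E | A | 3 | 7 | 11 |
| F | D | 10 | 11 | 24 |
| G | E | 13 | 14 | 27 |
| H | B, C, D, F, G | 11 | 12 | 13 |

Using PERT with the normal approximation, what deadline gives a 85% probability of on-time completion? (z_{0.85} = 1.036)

44.7 days

te_A = (1 + 4·5 + 15)/6 = 36/6 = 6; σ²_A = ((15−1)/6)² = 5.444
te_B = (8 + 4·14 + 20)/6 = 84/6 = 14; σ²_B = ((20−8)/6)² = 4.000
te_C = (1 + 4·2 + 9)/6 = 18/6 = 3; σ²_C = ((9−1)/6)² = 1.778
te_D = (4 + 4·7 + 22)/6 = 54/6 = 9; σ²_D = ((22−4)/6)² = 9.000
te_E = (3 + 4·7 + 11)/6 = 42/6 = 7; σ²_E = ((11−3)/6)² = 1.778
te_F = (10 + 4·11 + 24)/6 = 78/6 = 13; σ²_F = ((24−10)/6)² = 5.444
te_G = (13 + 4·14 + 27)/6 = 96/6 = 16; σ²_G = ((27−13)/6)² = 5.444
te_H = (11 + 4·12 + 13)/6 = 72/6 = 12; σ²_H = ((13−11)/6)² = 0.111

Forward pass:
ES_A = 0; EF_A = 6
ES_B = 6; EF_B = 6+14 = 20
ES_C = 6; EF_C = 6+3 = 9
ES_D = 6; EF_D = 6+9 = 15
ES_E = 6; EF_E = 6+7 = 13
ES_F = 15; EF_F = 15+13 = 28
ES_G = 13; EF_G = 13+16 = 29
ES_H = max(EF_B=20, EF_C=9, EF_D=15, EF_F=28, EF_G=29) = 29; EF_H = 29+12 = 41
Expected project duration μ = 41 days. Critical path: A → E → G → H.

Variance along critical path = 5.444 + 1.778 + 5.444 + 0.111 = 12.778; σ = 3.575 days.
D = μ + z·σ = 41 + 1.036·3.575 = 44.7 days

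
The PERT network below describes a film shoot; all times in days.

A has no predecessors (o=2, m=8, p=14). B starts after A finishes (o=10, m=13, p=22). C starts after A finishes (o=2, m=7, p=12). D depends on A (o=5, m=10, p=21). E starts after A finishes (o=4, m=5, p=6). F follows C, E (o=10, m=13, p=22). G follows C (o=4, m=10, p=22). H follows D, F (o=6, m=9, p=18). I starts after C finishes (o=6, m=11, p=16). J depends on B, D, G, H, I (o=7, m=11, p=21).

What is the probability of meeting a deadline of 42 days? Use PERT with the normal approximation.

te_A = (2 + 4·8 + 14)/6 = 48/6 = 8; σ²_A = ((14−2)/6)² = 4.000
te_B = (10 + 4·13 + 22)/6 = 84/6 = 14; σ²_B = ((22−10)/6)² = 4.000
te_C = (2 + 4·7 + 12)/6 = 42/6 = 7; σ²_C = ((12−2)/6)² = 2.778
te_D = (5 + 4·10 + 21)/6 = 66/6 = 11; σ²_D = ((21−5)/6)² = 7.111
te_E = (4 + 4·5 + 6)/6 = 30/6 = 5; σ²_E = ((6−4)/6)² = 0.111
te_F = (10 + 4·13 + 22)/6 = 84/6 = 14; σ²_F = ((22−10)/6)² = 4.000
te_G = (4 + 4·10 + 22)/6 = 66/6 = 11; σ²_G = ((22−4)/6)² = 9.000
te_H = (6 + 4·9 + 18)/6 = 60/6 = 10; σ²_H = ((18−6)/6)² = 4.000
te_I = (6 + 4·11 + 16)/6 = 66/6 = 11; σ²_I = ((16−6)/6)² = 2.778
te_J = (7 + 4·11 + 21)/6 = 72/6 = 12; σ²_J = ((21−7)/6)² = 5.444

Forward pass:
ES_A = 0; EF_A = 8
ES_B = 8; EF_B = 8+14 = 22
ES_C = 8; EF_C = 8+7 = 15
ES_D = 8; EF_D = 8+11 = 19
ES_E = 8; EF_E = 8+5 = 13
ES_F = max(EF_C=15, EF_E=13) = 15; EF_F = 15+14 = 29
ES_G = 15; EF_G = 15+11 = 26
ES_H = max(EF_D=19, EF_F=29) = 29; EF_H = 29+10 = 39
ES_I = 15; EF_I = 15+11 = 26
ES_J = max(EF_B=22, EF_D=19, EF_G=26, EF_H=39, EF_I=26) = 39; EF_J = 39+12 = 51
Expected project duration μ = 51 days. Critical path: A → C → F → H → J.

Variance along critical path = 4.000 + 2.778 + 4.000 + 4.000 + 5.444 = 20.222; σ = √20.222 = 4.497 days.
Z = (42 − 51) / 4.497 = -2.001
P(T ≤ 42) = Φ(-2.001) ≈ 0.023

0.023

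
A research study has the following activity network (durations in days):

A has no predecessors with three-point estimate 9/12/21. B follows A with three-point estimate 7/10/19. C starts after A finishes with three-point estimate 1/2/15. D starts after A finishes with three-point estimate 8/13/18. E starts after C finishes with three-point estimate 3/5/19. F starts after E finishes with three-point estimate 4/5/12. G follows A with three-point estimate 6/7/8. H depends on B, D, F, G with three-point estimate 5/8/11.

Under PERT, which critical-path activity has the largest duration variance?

te_A = (9 + 4·12 + 21)/6 = 78/6 = 13; σ²_A = ((21−9)/6)² = 4.000
te_B = (7 + 4·10 + 19)/6 = 66/6 = 11; σ²_B = ((19−7)/6)² = 4.000
te_C = (1 + 4·2 + 15)/6 = 24/6 = 4; σ²_C = ((15−1)/6)² = 5.444
te_D = (8 + 4·13 + 18)/6 = 78/6 = 13; σ²_D = ((18−8)/6)² = 2.778
te_E = (3 + 4·5 + 19)/6 = 42/6 = 7; σ²_E = ((19−3)/6)² = 7.111
te_F = (4 + 4·5 + 12)/6 = 36/6 = 6; σ²_F = ((12−4)/6)² = 1.778
te_G = (6 + 4·7 + 8)/6 = 42/6 = 7; σ²_G = ((8−6)/6)² = 0.111
te_H = (5 + 4·8 + 11)/6 = 48/6 = 8; σ²_H = ((11−5)/6)² = 1.000

Forward pass:
ES_A = 0; EF_A = 13
ES_B = 13; EF_B = 13+11 = 24
ES_C = 13; EF_C = 13+4 = 17
ES_D = 13; EF_D = 13+13 = 26
ES_E = 17; EF_E = 17+7 = 24
ES_F = 24; EF_F = 24+6 = 30
ES_G = 13; EF_G = 13+7 = 20
ES_H = max(EF_B=24, EF_D=26, EF_F=30, EF_G=20) = 30; EF_H = 30+8 = 38
Expected project duration μ = 38 days. Critical path: A → C → E → F → H.

Variances on critical path: σ²_A=4.000, σ²_C=5.444, σ²_E=7.111, σ²_F=1.778, σ²_H=1.000.
Largest is σ²_E = 7.111.

E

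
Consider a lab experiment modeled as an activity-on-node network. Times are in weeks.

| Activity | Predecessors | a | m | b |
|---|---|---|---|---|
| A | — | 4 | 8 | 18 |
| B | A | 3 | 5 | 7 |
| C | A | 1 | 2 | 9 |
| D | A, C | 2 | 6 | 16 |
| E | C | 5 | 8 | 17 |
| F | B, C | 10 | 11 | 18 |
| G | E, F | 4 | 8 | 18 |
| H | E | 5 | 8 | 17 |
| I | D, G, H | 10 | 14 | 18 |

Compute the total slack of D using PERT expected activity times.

te_A = (4 + 4·8 + 18)/6 = 54/6 = 9
te_B = (3 + 4·5 + 7)/6 = 30/6 = 5
te_C = (1 + 4·2 + 9)/6 = 18/6 = 3
te_D = (2 + 4·6 + 16)/6 = 42/6 = 7
te_E = (5 + 4·8 + 17)/6 = 54/6 = 9
te_F = (10 + 4·11 + 18)/6 = 72/6 = 12
te_G = (4 + 4·8 + 18)/6 = 54/6 = 9
te_H = (5 + 4·8 + 17)/6 = 54/6 = 9
te_I = (10 + 4·14 + 18)/6 = 84/6 = 14

Forward pass:
ES_A = 0; EF_A = 9
ES_B = 9; EF_B = 9+5 = 14
ES_C = 9; EF_C = 9+3 = 12
ES_D = max(EF_A=9, EF_C=12) = 12; EF_D = 12+7 = 19
ES_E = 12; EF_E = 12+9 = 21
ES_F = max(EF_B=14, EF_C=12) = 14; EF_F = 14+12 = 26
ES_G = max(EF_E=21, EF_F=26) = 26; EF_G = 26+9 = 35
ES_H = 21; EF_H = 21+9 = 30
ES_I = max(EF_D=19, EF_G=35, EF_H=30) = 35; EF_I = 35+14 = 49
Expected project duration μ = 49 weeks. Critical path: A → B → F → G → I.

Backward pass:
LF_I = 49; LS_I = 49−14 = 35
LF_H = LS_I = 35; LS_H = 35−9 = 26
LF_G = LS_I = 35; LS_G = 35−9 = 26
LF_F = LS_G = 26; LS_F = 26−12 = 14
LF_E = min(LS_G=26, LS_H=26) = 26; LS_E = 26−9 = 17
LF_D = LS_I = 35; LS_D = 35−7 = 28
LF_C = min(LS_D=28, LS_E=17, LS_F=14) = 14; LS_C = 14−3 = 11
LF_B = LS_F = 14; LS_B = 14−5 = 9
LF_A = min(LS_B=9, LS_C=11, LS_D=28) = 9; LS_A = 9−9 = 0
Slack_D = LS_D − ES_D = 28 − 12 = 16

16 weeks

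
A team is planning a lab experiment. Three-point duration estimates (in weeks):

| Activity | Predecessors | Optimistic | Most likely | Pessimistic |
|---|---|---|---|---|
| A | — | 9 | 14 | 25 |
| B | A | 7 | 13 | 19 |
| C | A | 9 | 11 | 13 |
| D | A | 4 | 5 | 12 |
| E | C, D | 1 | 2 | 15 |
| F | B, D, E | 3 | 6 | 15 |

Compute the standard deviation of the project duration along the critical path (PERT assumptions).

4.12 weeks

te_A = (9 + 4·14 + 25)/6 = 90/6 = 15; σ²_A = ((25−9)/6)² = 7.111
te_B = (7 + 4·13 + 19)/6 = 78/6 = 13; σ²_B = ((19−7)/6)² = 4.000
te_C = (9 + 4·11 + 13)/6 = 66/6 = 11; σ²_C = ((13−9)/6)² = 0.444
te_D = (4 + 4·5 + 12)/6 = 36/6 = 6; σ²_D = ((12−4)/6)² = 1.778
te_E = (1 + 4·2 + 15)/6 = 24/6 = 4; σ²_E = ((15−1)/6)² = 5.444
te_F = (3 + 4·6 + 15)/6 = 42/6 = 7; σ²_F = ((15−3)/6)² = 4.000

Forward pass:
ES_A = 0; EF_A = 15
ES_B = 15; EF_B = 15+13 = 28
ES_C = 15; EF_C = 15+11 = 26
ES_D = 15; EF_D = 15+6 = 21
ES_E = max(EF_C=26, EF_D=21) = 26; EF_E = 26+4 = 30
ES_F = max(EF_B=28, EF_D=21, EF_E=30) = 30; EF_F = 30+7 = 37
Expected project duration μ = 37 weeks. Critical path: A → C → E → F.

Variance along critical path = 7.111 + 0.444 + 5.444 + 4.000 = 17.000
σ = √17.000 = 4.123 weeks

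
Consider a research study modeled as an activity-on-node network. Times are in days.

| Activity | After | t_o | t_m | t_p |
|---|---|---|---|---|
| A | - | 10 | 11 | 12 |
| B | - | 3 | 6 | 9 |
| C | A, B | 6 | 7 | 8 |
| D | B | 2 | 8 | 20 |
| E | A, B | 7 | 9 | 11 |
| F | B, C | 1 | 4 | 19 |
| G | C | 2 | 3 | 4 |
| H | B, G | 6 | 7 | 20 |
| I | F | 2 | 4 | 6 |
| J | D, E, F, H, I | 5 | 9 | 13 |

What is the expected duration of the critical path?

39 days

te_A = (10 + 4·11 + 12)/6 = 66/6 = 11
te_B = (3 + 4·6 + 9)/6 = 36/6 = 6
te_C = (6 + 4·7 + 8)/6 = 42/6 = 7
te_D = (2 + 4·8 + 20)/6 = 54/6 = 9
te_E = (7 + 4·9 + 11)/6 = 54/6 = 9
te_F = (1 + 4·4 + 19)/6 = 36/6 = 6
te_G = (2 + 4·3 + 4)/6 = 18/6 = 3
te_H = (6 + 4·7 + 20)/6 = 54/6 = 9
te_I = (2 + 4·4 + 6)/6 = 24/6 = 4
te_J = (5 + 4·9 + 13)/6 = 54/6 = 9

Forward pass:
ES_A = 0; EF_A = 11
ES_B = 0; EF_B = 6
ES_C = max(EF_A=11, EF_B=6) = 11; EF_C = 11+7 = 18
ES_D = 6; EF_D = 6+9 = 15
ES_E = max(EF_A=11, EF_B=6) = 11; EF_E = 11+9 = 20
ES_F = max(EF_B=6, EF_C=18) = 18; EF_F = 18+6 = 24
ES_G = 18; EF_G = 18+3 = 21
ES_H = max(EF_B=6, EF_G=21) = 21; EF_H = 21+9 = 30
ES_I = 24; EF_I = 24+4 = 28
ES_J = max(EF_D=15, EF_E=20, EF_F=24, EF_H=30, EF_I=28) = 30; EF_J = 30+9 = 39
Expected project duration μ = 39 days. Critical path: A → C → G → H → J.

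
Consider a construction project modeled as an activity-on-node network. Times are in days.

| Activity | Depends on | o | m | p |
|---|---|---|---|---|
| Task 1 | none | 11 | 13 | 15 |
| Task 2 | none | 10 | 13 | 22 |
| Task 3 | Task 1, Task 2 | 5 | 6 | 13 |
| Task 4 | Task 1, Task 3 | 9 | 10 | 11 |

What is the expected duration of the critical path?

31 days

te_Task 1 = (11 + 4·13 + 15)/6 = 78/6 = 13
te_Task 2 = (10 + 4·13 + 22)/6 = 84/6 = 14
te_Task 3 = (5 + 4·6 + 13)/6 = 42/6 = 7
te_Task 4 = (9 + 4·10 + 11)/6 = 60/6 = 10

Forward pass:
ES_Task 1 = 0; EF_Task 1 = 13
ES_Task 2 = 0; EF_Task 2 = 14
ES_Task 3 = max(EF_Task 1=13, EF_Task 2=14) = 14; EF_Task 3 = 14+7 = 21
ES_Task 4 = max(EF_Task 1=13, EF_Task 3=21) = 21; EF_Task 4 = 21+10 = 31
Expected project duration μ = 31 days. Critical path: Task 2 → Task 3 → Task 4.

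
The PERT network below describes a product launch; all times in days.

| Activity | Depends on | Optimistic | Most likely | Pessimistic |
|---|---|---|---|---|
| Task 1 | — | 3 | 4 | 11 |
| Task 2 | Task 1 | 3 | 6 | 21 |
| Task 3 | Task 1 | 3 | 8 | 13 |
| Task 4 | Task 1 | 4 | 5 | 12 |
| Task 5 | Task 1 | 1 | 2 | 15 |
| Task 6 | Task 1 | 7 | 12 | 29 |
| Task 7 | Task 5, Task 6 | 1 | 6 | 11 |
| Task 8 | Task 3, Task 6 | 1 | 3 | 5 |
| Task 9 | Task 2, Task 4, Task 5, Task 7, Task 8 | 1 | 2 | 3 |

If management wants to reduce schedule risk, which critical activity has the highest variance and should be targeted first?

Task 6

te_Task 1 = (3 + 4·4 + 11)/6 = 30/6 = 5; σ²_Task 1 = ((11−3)/6)² = 1.778
te_Task 2 = (3 + 4·6 + 21)/6 = 48/6 = 8; σ²_Task 2 = ((21−3)/6)² = 9.000
te_Task 3 = (3 + 4·8 + 13)/6 = 48/6 = 8; σ²_Task 3 = ((13−3)/6)² = 2.778
te_Task 4 = (4 + 4·5 + 12)/6 = 36/6 = 6; σ²_Task 4 = ((12−4)/6)² = 1.778
te_Task 5 = (1 + 4·2 + 15)/6 = 24/6 = 4; σ²_Task 5 = ((15−1)/6)² = 5.444
te_Task 6 = (7 + 4·12 + 29)/6 = 84/6 = 14; σ²_Task 6 = ((29−7)/6)² = 13.444
te_Task 7 = (1 + 4·6 + 11)/6 = 36/6 = 6; σ²_Task 7 = ((11−1)/6)² = 2.778
te_Task 8 = (1 + 4·3 + 5)/6 = 18/6 = 3; σ²_Task 8 = ((5−1)/6)² = 0.444
te_Task 9 = (1 + 4·2 + 3)/6 = 12/6 = 2; σ²_Task 9 = ((3−1)/6)² = 0.111

Forward pass:
ES_Task 1 = 0; EF_Task 1 = 5
ES_Task 2 = 5; EF_Task 2 = 5+8 = 13
ES_Task 3 = 5; EF_Task 3 = 5+8 = 13
ES_Task 4 = 5; EF_Task 4 = 5+6 = 11
ES_Task 5 = 5; EF_Task 5 = 5+4 = 9
ES_Task 6 = 5; EF_Task 6 = 5+14 = 19
ES_Task 7 = max(EF_Task 5=9, EF_Task 6=19) = 19; EF_Task 7 = 19+6 = 25
ES_Task 8 = max(EF_Task 3=13, EF_Task 6=19) = 19; EF_Task 8 = 19+3 = 22
ES_Task 9 = max(EF_Task 2=13, EF_Task 4=11, EF_Task 5=9, EF_Task 7=25, EF_Task 8=22) = 25; EF_Task 9 = 25+2 = 27
Expected project duration μ = 27 days. Critical path: Task 1 → Task 6 → Task 7 → Task 9.

Variances on critical path: σ²_Task 1=1.778, σ²_Task 6=13.444, σ²_Task 7=2.778, σ²_Task 9=0.111.
Largest is σ²_Task 6 = 13.444.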